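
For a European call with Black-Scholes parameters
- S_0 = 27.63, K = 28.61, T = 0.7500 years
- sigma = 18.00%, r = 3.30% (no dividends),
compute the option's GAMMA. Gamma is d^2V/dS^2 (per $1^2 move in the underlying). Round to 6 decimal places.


Answer: Gamma = 0.092617

Derivation:
d1 = 0.0131240176; d2 = -0.1427605551
phi(d1) = 0.3989079250; exp(-qT) = 1.0000000000; exp(-rT) = 0.9755537700
Gamma = exp(-qT) * phi(d1) / (S * sigma * sqrt(T)) = 1.0000000000 * 0.3989079250 / (27.6300 * 0.1800 * 0.8660254038) = 0.092617


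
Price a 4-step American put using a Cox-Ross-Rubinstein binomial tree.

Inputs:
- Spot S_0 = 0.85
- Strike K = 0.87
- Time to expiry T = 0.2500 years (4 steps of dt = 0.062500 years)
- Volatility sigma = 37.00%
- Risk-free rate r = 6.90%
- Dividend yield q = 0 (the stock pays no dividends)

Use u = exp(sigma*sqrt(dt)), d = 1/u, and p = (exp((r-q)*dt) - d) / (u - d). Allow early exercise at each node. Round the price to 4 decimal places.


dt = T/N = 0.062500
u = exp(sigma*sqrt(dt)) = 1.096913; d = 1/u = 0.911649
p = (exp((r-q)*dt) - d) / (u - d) = 0.500219
Discount per step: exp(-r*dt) = 0.995697
Stock lattice S(k, i) with i counting down-moves:
  k=0: S(0,0) = 0.8500
  k=1: S(1,0) = 0.9324; S(1,1) = 0.7749
  k=2: S(2,0) = 1.0227; S(2,1) = 0.8500; S(2,2) = 0.7064
  k=3: S(3,0) = 1.1219; S(3,1) = 0.9324; S(3,2) = 0.7749; S(3,3) = 0.6440
  k=4: S(4,0) = 1.2306; S(4,1) = 1.0227; S(4,2) = 0.8500; S(4,3) = 0.7064; S(4,4) = 0.5871
Terminal payoffs V(N, i) = max(K - S_T, 0):
  V(4,0) = 0.000000; V(4,1) = 0.000000; V(4,2) = 0.020000; V(4,3) = 0.163561; V(4,4) = 0.282876
Backward induction: V(k, i) = exp(-r*dt) * [p * V(k+1, i) + (1-p) * V(k+1, i+1)]; then take max(V_cont, immediate exercise) for American.
  V(3,0) = exp(-r*dt) * [p*0.000000 + (1-p)*0.000000] = 0.000000; exercise = 0.000000; V(3,0) = max -> 0.000000
  V(3,1) = exp(-r*dt) * [p*0.000000 + (1-p)*0.020000] = 0.009953; exercise = 0.000000; V(3,1) = max -> 0.009953
  V(3,2) = exp(-r*dt) * [p*0.020000 + (1-p)*0.163561] = 0.091354; exercise = 0.095098; V(3,2) = max -> 0.095098
  V(3,3) = exp(-r*dt) * [p*0.163561 + (1-p)*0.282876] = 0.222232; exercise = 0.225976; V(3,3) = max -> 0.225976
  V(2,0) = exp(-r*dt) * [p*0.000000 + (1-p)*0.009953] = 0.004953; exercise = 0.000000; V(2,0) = max -> 0.004953
  V(2,1) = exp(-r*dt) * [p*0.009953 + (1-p)*0.095098] = 0.052281; exercise = 0.020000; V(2,1) = max -> 0.052281
  V(2,2) = exp(-r*dt) * [p*0.095098 + (1-p)*0.225976] = 0.159818; exercise = 0.163561; V(2,2) = max -> 0.163561
  V(1,0) = exp(-r*dt) * [p*0.004953 + (1-p)*0.052281] = 0.028483; exercise = 0.000000; V(1,0) = max -> 0.028483
  V(1,1) = exp(-r*dt) * [p*0.052281 + (1-p)*0.163561] = 0.107432; exercise = 0.095098; V(1,1) = max -> 0.107432
  V(0,0) = exp(-r*dt) * [p*0.028483 + (1-p)*0.107432] = 0.067648; exercise = 0.020000; V(0,0) = max -> 0.067648

Answer: Price = V(0,0) = 0.0676


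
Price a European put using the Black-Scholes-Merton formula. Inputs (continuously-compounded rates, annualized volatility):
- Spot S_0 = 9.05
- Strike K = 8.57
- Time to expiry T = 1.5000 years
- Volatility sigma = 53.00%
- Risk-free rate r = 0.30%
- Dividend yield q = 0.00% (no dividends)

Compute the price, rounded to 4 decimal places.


d1 = (ln(S/K) + (r - q + 0.5*sigma^2) * T) / (sigma * sqrt(T)) = 0.41544582
d2 = d1 - sigma * sqrt(T) = -0.23366896
exp(-rT) = 0.99551011; exp(-qT) = 1.00000000
P = K * exp(-rT) * N(-d2) - S_0 * exp(-qT) * N(-d1)
N(-d1) = 0.33890778; N(-d2) = 0.59237901
P = 8.5700 * 0.99551011 * 0.59237901 - 9.0500 * 1.00000000 * 0.33890778 = 1.9868

Answer: Price = 1.9868


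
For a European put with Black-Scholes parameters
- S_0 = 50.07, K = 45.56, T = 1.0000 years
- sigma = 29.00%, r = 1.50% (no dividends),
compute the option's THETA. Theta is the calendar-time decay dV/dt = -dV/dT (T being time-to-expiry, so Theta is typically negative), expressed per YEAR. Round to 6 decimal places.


d1 = 0.5222134061; d2 = 0.2322134061
phi(d1) = 0.3480907860; exp(-qT) = 1.0000000000; exp(-rT) = 0.9851119396
Theta = -S*exp(-qT)*phi(d1)*sigma/(2*sqrt(T)) + r*K*exp(-rT)*N(-d2) - q*S*exp(-qT)*N(-d1)
N(-d1) = 0.3007608765; N(-d2) = 0.4081861329; sqrt(T) = 1.0000000000
Term 1 = -50.0700 * 1.0000000000 * 0.3480907860 * 0.2900 / (2 * 1.0000000000) = -2.5271913200
Term 2 = 0.0150 * 45.5600 * 0.9851119396 * 0.4081861329 = 0.2748013132
Term 3 = 0 (no dividend yield, q = 0)
Theta = -2.5271913200 + (0.2748013132) + (0.0000000000) = -2.252390

Answer: Theta = -2.252390


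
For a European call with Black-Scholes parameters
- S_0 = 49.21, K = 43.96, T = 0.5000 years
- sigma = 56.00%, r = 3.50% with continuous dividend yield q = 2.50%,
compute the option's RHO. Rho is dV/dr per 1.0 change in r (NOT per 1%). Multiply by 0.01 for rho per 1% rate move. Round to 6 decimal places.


Answer: Rho = 11.655653

Derivation:
d1 = 0.4955220610; d2 = 0.0995422635
phi(d1) = 0.3528509357; exp(-qT) = 0.9875778005; exp(-rT) = 0.9826522357
N(d2) = 0.5396461335
Rho = K*T*exp(-rT)*N(d2) = 43.9600 * 0.5000 * 0.9826522357 * 0.5396461335 = 11.655653


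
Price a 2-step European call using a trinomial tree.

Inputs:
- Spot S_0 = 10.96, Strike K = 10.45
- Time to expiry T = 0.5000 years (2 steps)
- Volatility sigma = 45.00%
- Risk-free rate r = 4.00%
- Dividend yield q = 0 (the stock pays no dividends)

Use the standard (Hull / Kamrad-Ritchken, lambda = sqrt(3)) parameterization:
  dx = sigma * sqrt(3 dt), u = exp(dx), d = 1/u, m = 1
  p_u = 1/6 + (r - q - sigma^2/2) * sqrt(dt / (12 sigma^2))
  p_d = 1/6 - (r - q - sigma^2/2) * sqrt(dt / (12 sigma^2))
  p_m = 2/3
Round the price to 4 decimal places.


Answer: Price = V(0,0) = 1.6360

Derivation:
dt = T/N = 0.250000; dx = sigma*sqrt(3*dt) = 0.389711
u = exp(dx) = 1.476555; d = 1/u = 0.677252
p_u = 0.147021, p_m = 0.666667, p_d = 0.186313
Discount per step: exp(-r*dt) = 0.990050
Stock lattice S(k, j) with j the centered position index:
  k=0: S(0,+0) = 10.9600
  k=1: S(1,-1) = 7.4227; S(1,+0) = 10.9600; S(1,+1) = 16.1830
  k=2: S(2,-2) = 5.0270; S(2,-1) = 7.4227; S(2,+0) = 10.9600; S(2,+1) = 16.1830; S(2,+2) = 23.8951
Terminal payoffs V(N, j) = max(S_T - K, 0):
  V(2,-2) = 0.000000; V(2,-1) = 0.000000; V(2,+0) = 0.510000; V(2,+1) = 5.733039; V(2,+2) = 13.445141
Backward induction: V(k, j) = exp(-r*dt) * [p_u * V(k+1, j+1) + p_m * V(k+1, j) + p_d * V(k+1, j-1)]
  V(1,-1) = exp(-r*dt) * [p_u*0.510000 + p_m*0.000000 + p_d*0.000000] = 0.074234
  V(1,+0) = exp(-r*dt) * [p_u*5.733039 + p_m*0.510000 + p_d*0.000000] = 1.171106
  V(1,+1) = exp(-r*dt) * [p_u*13.445141 + p_m*5.733039 + p_d*0.510000] = 5.835116
  V(0,+0) = exp(-r*dt) * [p_u*5.835116 + p_m*1.171106 + p_d*0.074234] = 1.636009


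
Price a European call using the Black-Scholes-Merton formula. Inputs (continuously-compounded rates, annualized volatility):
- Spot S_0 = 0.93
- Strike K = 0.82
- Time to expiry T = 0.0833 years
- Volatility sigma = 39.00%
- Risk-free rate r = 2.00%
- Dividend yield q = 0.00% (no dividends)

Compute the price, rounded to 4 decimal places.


d1 = (ln(S/K) + (r - q + 0.5*sigma^2) * T) / (sigma * sqrt(T)) = 1.18941257
d2 = d1 - sigma * sqrt(T) = 1.07685179
exp(-rT) = 0.99833539; exp(-qT) = 1.00000000
C = S_0 * exp(-qT) * N(d1) - K * exp(-rT) * N(d2)
N(d1) = 0.88286132; N(d2) = 0.85922676
C = 0.9300 * 1.00000000 * 0.88286132 - 0.8200 * 0.99833539 * 0.85922676 = 0.1177

Answer: Price = 0.1177


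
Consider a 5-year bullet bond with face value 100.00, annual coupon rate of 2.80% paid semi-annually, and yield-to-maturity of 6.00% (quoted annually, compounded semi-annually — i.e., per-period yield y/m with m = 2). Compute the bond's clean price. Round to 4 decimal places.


Coupon per period c = face * coupon_rate / m = 1.400000
Periods per year m = 2; per-period yield y/m = 0.030000
Number of cashflows N = 10
Cashflows (t years, CF_t, discount factor 1/(1+y/m)^(m*t), PV):
  t = 0.5000: CF_t = 1.400000, DF = 0.970874, PV = 1.359223
  t = 1.0000: CF_t = 1.400000, DF = 0.942596, PV = 1.319634
  t = 1.5000: CF_t = 1.400000, DF = 0.915142, PV = 1.281198
  t = 2.0000: CF_t = 1.400000, DF = 0.888487, PV = 1.243882
  t = 2.5000: CF_t = 1.400000, DF = 0.862609, PV = 1.207652
  t = 3.0000: CF_t = 1.400000, DF = 0.837484, PV = 1.172478
  t = 3.5000: CF_t = 1.400000, DF = 0.813092, PV = 1.138328
  t = 4.0000: CF_t = 1.400000, DF = 0.789409, PV = 1.105173
  t = 4.5000: CF_t = 1.400000, DF = 0.766417, PV = 1.072983
  t = 5.0000: CF_t = 101.400000, DF = 0.744094, PV = 75.451123
Price P = sum_t PV_t = 86.351675

Answer: Price = 86.3517


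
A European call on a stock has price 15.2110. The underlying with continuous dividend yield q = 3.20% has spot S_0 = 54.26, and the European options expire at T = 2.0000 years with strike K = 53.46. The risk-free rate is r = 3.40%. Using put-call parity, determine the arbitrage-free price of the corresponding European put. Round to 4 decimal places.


Answer: Put price = 14.2604

Derivation:
Put-call parity: C - P = S_0 * exp(-qT) - K * exp(-rT).
S_0 * exp(-qT) = 54.2600 * 0.93800500 = 50.89615127
K * exp(-rT) = 53.4600 * 0.93426047 = 49.94556492
P = C - S*exp(-qT) + K*exp(-rT)
P = 15.2110 - 50.89615127 + 49.94556492 = 14.2604


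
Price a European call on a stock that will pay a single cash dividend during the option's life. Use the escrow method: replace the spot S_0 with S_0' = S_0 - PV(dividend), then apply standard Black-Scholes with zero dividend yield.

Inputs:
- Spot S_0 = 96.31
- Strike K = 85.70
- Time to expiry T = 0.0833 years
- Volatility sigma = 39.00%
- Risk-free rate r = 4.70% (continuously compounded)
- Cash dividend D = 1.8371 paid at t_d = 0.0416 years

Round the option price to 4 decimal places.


Answer: Price = 10.1238

Derivation:
PV(D) = D * exp(-r * t_d) = 1.8371 * 0.99804671 = 1.83351161
S_0' = S_0 - PV(D) = 96.3100 - 1.83351161 = 94.47648839
d1 = (ln(S_0'/K) + (r + sigma^2/2)*T) / (sigma*sqrt(T)) = 0.95724496
d2 = d1 - sigma*sqrt(T) = 0.84468418
exp(-rT) = 0.99609255
N(d1) = 0.83077819; N(d2) = 0.80085640
C = S_0' * N(d1) - K * exp(-rT) * N(d2) = 94.47648839 * 0.83077819 - 85.7000 * 0.99609255 * 0.80085640 = 10.1238


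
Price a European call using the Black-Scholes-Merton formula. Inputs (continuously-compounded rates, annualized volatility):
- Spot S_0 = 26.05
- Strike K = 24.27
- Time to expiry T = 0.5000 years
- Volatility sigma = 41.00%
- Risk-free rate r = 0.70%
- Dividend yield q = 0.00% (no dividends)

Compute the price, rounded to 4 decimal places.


Answer: Price = 3.9211

Derivation:
d1 = (ln(S/K) + (r - q + 0.5*sigma^2) * T) / (sigma * sqrt(T)) = 0.40115978
d2 = d1 - sigma * sqrt(T) = 0.11124600
exp(-rT) = 0.99650612; exp(-qT) = 1.00000000
C = S_0 * exp(-qT) * N(d1) - K * exp(-rT) * N(d2)
N(d1) = 0.65584875; N(d2) = 0.54428936
C = 26.0500 * 1.00000000 * 0.65584875 - 24.2700 * 0.99650612 * 0.54428936 = 3.9211


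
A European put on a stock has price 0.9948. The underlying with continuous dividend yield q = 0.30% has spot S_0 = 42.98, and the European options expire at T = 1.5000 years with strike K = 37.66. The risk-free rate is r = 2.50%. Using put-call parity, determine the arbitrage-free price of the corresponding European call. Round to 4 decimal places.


Put-call parity: C - P = S_0 * exp(-qT) - K * exp(-rT).
S_0 * exp(-qT) = 42.9800 * 0.99551011 = 42.78702452
K * exp(-rT) = 37.6600 * 0.96319442 = 36.27390177
C = P + S*exp(-qT) - K*exp(-rT)
C = 0.9948 + 42.78702452 - 36.27390177 = 7.5079

Answer: Call price = 7.5079


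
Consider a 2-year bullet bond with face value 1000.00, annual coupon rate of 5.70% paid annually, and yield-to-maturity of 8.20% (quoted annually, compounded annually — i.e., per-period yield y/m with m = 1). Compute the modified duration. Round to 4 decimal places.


Coupon per period c = face * coupon_rate / m = 57.000000
Periods per year m = 1; per-period yield y/m = 0.082000
Number of cashflows N = 2
Cashflows (t years, CF_t, discount factor 1/(1+y/m)^(m*t), PV):
  t = 1.0000: CF_t = 57.000000, DF = 0.924214, PV = 52.680222
  t = 2.0000: CF_t = 1057.000000, DF = 0.854172, PV = 902.860110
Price P = sum_t PV_t = 955.540332
First compute Macaulay numerator sum_t t * PV_t:
  t * PV_t at t = 1.0000: 52.680222
  t * PV_t at t = 2.0000: 1805.720221
Macaulay duration D = 1858.400443 / 955.540332 = 1.944869
Modified duration = D / (1 + y/m) = 1.944869 / (1 + 0.082000) = 1.797476

Answer: Modified duration = 1.7975


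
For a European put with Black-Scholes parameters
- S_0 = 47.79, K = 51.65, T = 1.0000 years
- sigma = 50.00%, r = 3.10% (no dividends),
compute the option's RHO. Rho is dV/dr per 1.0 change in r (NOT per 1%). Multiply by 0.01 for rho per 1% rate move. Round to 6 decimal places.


d1 = 0.1566524340; d2 = -0.3433475660
phi(d1) = 0.3940771701; exp(-qT) = 1.0000000000; exp(-rT) = 0.9694755731
N(-d2) = 0.6343314996
Rho = -K*T*exp(-rT)*N(-d2) = -51.6500 * 1.0000 * 0.9694755731 * 0.6343314996 = -31.763143

Answer: Rho = -31.763143


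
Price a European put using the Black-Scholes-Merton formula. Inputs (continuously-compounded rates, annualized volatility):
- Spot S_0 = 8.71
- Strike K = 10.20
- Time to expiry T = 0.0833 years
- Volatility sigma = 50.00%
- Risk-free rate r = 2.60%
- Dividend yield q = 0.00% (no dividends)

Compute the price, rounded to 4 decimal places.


Answer: Price = 1.5649

Derivation:
d1 = (ln(S/K) + (r - q + 0.5*sigma^2) * T) / (sigma * sqrt(T)) = -1.00713008
d2 = d1 - sigma * sqrt(T) = -1.15143878
exp(-rT) = 0.99783654; exp(-qT) = 1.00000000
P = K * exp(-rT) * N(-d2) - S_0 * exp(-qT) * N(-d1)
N(-d1) = 0.84306387; N(-d2) = 0.87522412
P = 10.2000 * 0.99783654 * 0.87522412 - 8.7100 * 1.00000000 * 0.84306387 = 1.5649


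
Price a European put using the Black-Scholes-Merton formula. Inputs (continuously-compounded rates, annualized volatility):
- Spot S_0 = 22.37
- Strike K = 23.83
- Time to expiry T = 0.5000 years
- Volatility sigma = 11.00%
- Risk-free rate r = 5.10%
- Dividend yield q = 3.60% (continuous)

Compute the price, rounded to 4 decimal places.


d1 = (ln(S/K) + (r - q + 0.5*sigma^2) * T) / (sigma * sqrt(T)) = -0.67753063
d2 = d1 - sigma * sqrt(T) = -0.75531238
exp(-rT) = 0.97482238; exp(-qT) = 0.98216103
P = K * exp(-rT) * N(-d2) - S_0 * exp(-qT) * N(-d1)
N(-d1) = 0.75096533; N(-d2) = 0.77496921
P = 23.8300 * 0.97482238 * 0.77496921 - 22.3700 * 0.98216103 * 0.75096533 = 1.5031

Answer: Price = 1.5031


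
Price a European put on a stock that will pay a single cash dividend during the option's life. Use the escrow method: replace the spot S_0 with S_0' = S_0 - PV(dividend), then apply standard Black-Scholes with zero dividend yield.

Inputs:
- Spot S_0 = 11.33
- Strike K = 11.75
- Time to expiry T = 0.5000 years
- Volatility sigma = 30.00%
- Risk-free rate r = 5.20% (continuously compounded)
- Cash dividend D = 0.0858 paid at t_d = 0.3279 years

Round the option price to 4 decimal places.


Answer: Price = 1.0633

Derivation:
PV(D) = D * exp(-r * t_d) = 0.0858 * 0.98309374 = 0.08434944
S_0' = S_0 - PV(D) = 11.3300 - 0.08434944 = 11.24565056
d1 = (ln(S_0'/K) + (r + sigma^2/2)*T) / (sigma*sqrt(T)) = 0.02181753
d2 = d1 - sigma*sqrt(T) = -0.19031451
exp(-rT) = 0.97433509
N(-d1) = 0.49129676; N(-d2) = 0.57546866
P = K * exp(-rT) * N(-d2) - S_0' * N(-d1) = 11.7500 * 0.97433509 * 0.57546866 - 11.24565056 * 0.49129676 = 1.0633


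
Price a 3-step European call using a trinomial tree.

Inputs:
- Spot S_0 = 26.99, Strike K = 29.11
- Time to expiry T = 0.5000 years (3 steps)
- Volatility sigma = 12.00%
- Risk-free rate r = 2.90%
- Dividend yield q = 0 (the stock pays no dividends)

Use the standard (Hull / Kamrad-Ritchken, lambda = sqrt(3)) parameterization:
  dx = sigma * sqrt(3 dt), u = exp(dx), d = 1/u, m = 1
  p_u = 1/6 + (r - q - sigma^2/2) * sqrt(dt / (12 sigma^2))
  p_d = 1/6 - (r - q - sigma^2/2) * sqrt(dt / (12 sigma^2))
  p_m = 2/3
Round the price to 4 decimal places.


Answer: Price = V(0,0) = 0.3085

Derivation:
dt = T/N = 0.166667; dx = sigma*sqrt(3*dt) = 0.084853
u = exp(dx) = 1.088557; d = 1/u = 0.918647
p_u = 0.188076, p_m = 0.666667, p_d = 0.145257
Discount per step: exp(-r*dt) = 0.995178
Stock lattice S(k, j) with j the centered position index:
  k=0: S(0,+0) = 26.9900
  k=1: S(1,-1) = 24.7943; S(1,+0) = 26.9900; S(1,+1) = 29.3801
  k=2: S(2,-2) = 22.7772; S(2,-1) = 24.7943; S(2,+0) = 26.9900; S(2,+1) = 29.3801; S(2,+2) = 31.9820
  k=3: S(3,-3) = 20.9242; S(3,-2) = 22.7772; S(3,-1) = 24.7943; S(3,+0) = 26.9900; S(3,+1) = 29.3801; S(3,+2) = 31.9820; S(3,+3) = 34.8142
Terminal payoffs V(N, j) = max(S_T - K, 0):
  V(3,-3) = 0.000000; V(3,-2) = 0.000000; V(3,-1) = 0.000000; V(3,+0) = 0.000000; V(3,+1) = 0.270149; V(3,+2) = 2.871962; V(3,+3) = 5.704183
Backward induction: V(k, j) = exp(-r*dt) * [p_u * V(k+1, j+1) + p_m * V(k+1, j) + p_d * V(k+1, j-1)]
  V(2,-2) = exp(-r*dt) * [p_u*0.000000 + p_m*0.000000 + p_d*0.000000] = 0.000000
  V(2,-1) = exp(-r*dt) * [p_u*0.000000 + p_m*0.000000 + p_d*0.000000] = 0.000000
  V(2,+0) = exp(-r*dt) * [p_u*0.270149 + p_m*0.000000 + p_d*0.000000] = 0.050564
  V(2,+1) = exp(-r*dt) * [p_u*2.871962 + p_m*0.270149 + p_d*0.000000] = 0.716774
  V(2,+2) = exp(-r*dt) * [p_u*5.704183 + p_m*2.871962 + p_d*0.270149] = 3.012110
  V(1,-1) = exp(-r*dt) * [p_u*0.050564 + p_m*0.000000 + p_d*0.000000] = 0.009464
  V(1,+0) = exp(-r*dt) * [p_u*0.716774 + p_m*0.050564 + p_d*0.000000] = 0.167705
  V(1,+1) = exp(-r*dt) * [p_u*3.012110 + p_m*0.716774 + p_d*0.050564] = 1.046630
  V(0,+0) = exp(-r*dt) * [p_u*1.046630 + p_m*0.167705 + p_d*0.009464] = 0.308529


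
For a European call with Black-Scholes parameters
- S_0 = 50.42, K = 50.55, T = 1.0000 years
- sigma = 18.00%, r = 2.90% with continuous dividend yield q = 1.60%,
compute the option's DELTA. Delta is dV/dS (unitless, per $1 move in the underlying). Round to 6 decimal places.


d1 = 0.1479165350; d2 = -0.0320834650
phi(d1) = 0.3946017763; exp(-qT) = 0.9841273201; exp(-rT) = 0.9714164645
N(d1) = 0.5587956806
Delta = exp(-qT) * N(d1) = 0.9841273201 * 0.5587956806 = 0.549926

Answer: Delta = 0.549926


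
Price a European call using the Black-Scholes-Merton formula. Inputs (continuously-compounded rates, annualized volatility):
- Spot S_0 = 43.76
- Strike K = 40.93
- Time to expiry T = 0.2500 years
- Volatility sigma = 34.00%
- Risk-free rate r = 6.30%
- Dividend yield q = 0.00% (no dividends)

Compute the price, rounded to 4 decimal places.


Answer: Price = 4.9101

Derivation:
d1 = (ln(S/K) + (r - q + 0.5*sigma^2) * T) / (sigma * sqrt(T)) = 0.57092275
d2 = d1 - sigma * sqrt(T) = 0.40092275
exp(-rT) = 0.98437338; exp(-qT) = 1.00000000
C = S_0 * exp(-qT) * N(d1) - K * exp(-rT) * N(d2)
N(d1) = 0.71597400; N(d2) = 0.65576150
C = 43.7600 * 1.00000000 * 0.71597400 - 40.9300 * 0.98437338 * 0.65576150 = 4.9101


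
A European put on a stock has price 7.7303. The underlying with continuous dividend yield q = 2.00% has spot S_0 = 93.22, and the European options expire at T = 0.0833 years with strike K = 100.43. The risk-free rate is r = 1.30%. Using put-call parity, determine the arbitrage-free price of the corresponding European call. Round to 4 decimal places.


Put-call parity: C - P = S_0 * exp(-qT) - K * exp(-rT).
S_0 * exp(-qT) = 93.2200 * 0.99833539 = 93.06482478
K * exp(-rT) = 100.4300 * 0.99891769 = 100.32130322
C = P + S*exp(-qT) - K*exp(-rT)
C = 7.7303 + 93.06482478 - 100.32130322 = 0.4738

Answer: Call price = 0.4738


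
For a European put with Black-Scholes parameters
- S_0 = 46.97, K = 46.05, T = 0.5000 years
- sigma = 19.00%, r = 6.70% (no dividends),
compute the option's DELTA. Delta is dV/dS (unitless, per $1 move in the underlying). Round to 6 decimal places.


Answer: Delta = -0.321410

Derivation:
d1 = 0.4637603541; d2 = 0.3294100657
phi(d1) = 0.3582674995; exp(-qT) = 1.0000000000; exp(-rT) = 0.9670549112
N(-d1) = 0.3214097254
Delta = -exp(-qT) * N(-d1) = -1.0000000000 * 0.3214097254 = -0.321410


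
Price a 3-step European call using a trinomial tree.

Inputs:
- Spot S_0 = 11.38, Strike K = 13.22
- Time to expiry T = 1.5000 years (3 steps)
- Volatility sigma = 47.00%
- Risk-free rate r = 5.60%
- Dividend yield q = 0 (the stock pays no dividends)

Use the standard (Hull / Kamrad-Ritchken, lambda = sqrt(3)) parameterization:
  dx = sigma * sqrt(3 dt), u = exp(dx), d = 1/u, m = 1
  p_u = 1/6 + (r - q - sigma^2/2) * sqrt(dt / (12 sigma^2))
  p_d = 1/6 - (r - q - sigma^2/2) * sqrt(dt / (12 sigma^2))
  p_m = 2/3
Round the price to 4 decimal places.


dt = T/N = 0.500000; dx = sigma*sqrt(3*dt) = 0.575630
u = exp(dx) = 1.778251; d = 1/u = 0.562350
p_u = 0.143019, p_m = 0.666667, p_d = 0.190315
Discount per step: exp(-r*dt) = 0.972388
Stock lattice S(k, j) with j the centered position index:
  k=0: S(0,+0) = 11.3800
  k=1: S(1,-1) = 6.3995; S(1,+0) = 11.3800; S(1,+1) = 20.2365
  k=2: S(2,-2) = 3.5988; S(2,-1) = 6.3995; S(2,+0) = 11.3800; S(2,+1) = 20.2365; S(2,+2) = 35.9856
  k=3: S(3,-3) = 2.0238; S(3,-2) = 3.5988; S(3,-1) = 6.3995; S(3,+0) = 11.3800; S(3,+1) = 20.2365; S(3,+2) = 35.9856; S(3,+3) = 63.9913
Terminal payoffs V(N, j) = max(S_T - K, 0):
  V(3,-3) = 0.000000; V(3,-2) = 0.000000; V(3,-1) = 0.000000; V(3,+0) = 0.000000; V(3,+1) = 7.016492; V(3,+2) = 22.765555; V(3,+3) = 50.771336
Backward induction: V(k, j) = exp(-r*dt) * [p_u * V(k+1, j+1) + p_m * V(k+1, j) + p_d * V(k+1, j-1)]
  V(2,-2) = exp(-r*dt) * [p_u*0.000000 + p_m*0.000000 + p_d*0.000000] = 0.000000
  V(2,-1) = exp(-r*dt) * [p_u*0.000000 + p_m*0.000000 + p_d*0.000000] = 0.000000
  V(2,+0) = exp(-r*dt) * [p_u*7.016492 + p_m*0.000000 + p_d*0.000000] = 0.975781
  V(2,+1) = exp(-r*dt) * [p_u*22.765555 + p_m*7.016492 + p_d*0.000000] = 7.714502
  V(2,+2) = exp(-r*dt) * [p_u*50.771336 + p_m*22.765555 + p_d*7.016492] = 23.117198
  V(1,-1) = exp(-r*dt) * [p_u*0.975781 + p_m*0.000000 + p_d*0.000000] = 0.135702
  V(1,+0) = exp(-r*dt) * [p_u*7.714502 + p_m*0.975781 + p_d*0.000000] = 1.705412
  V(1,+1) = exp(-r*dt) * [p_u*23.117198 + p_m*7.714502 + p_d*0.975781] = 8.396474
  V(0,+0) = exp(-r*dt) * [p_u*8.396474 + p_m*1.705412 + p_d*0.135702] = 2.298357

Answer: Price = V(0,0) = 2.2984


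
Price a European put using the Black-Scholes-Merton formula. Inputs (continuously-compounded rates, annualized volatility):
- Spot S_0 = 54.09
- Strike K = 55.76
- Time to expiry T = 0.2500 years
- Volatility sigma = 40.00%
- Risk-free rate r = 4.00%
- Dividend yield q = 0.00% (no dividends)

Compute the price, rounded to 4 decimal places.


Answer: Price = 4.9331

Derivation:
d1 = (ln(S/K) + (r - q + 0.5*sigma^2) * T) / (sigma * sqrt(T)) = -0.00203720
d2 = d1 - sigma * sqrt(T) = -0.20203720
exp(-rT) = 0.99004983; exp(-qT) = 1.00000000
P = K * exp(-rT) * N(-d2) - S_0 * exp(-qT) * N(-d1)
N(-d1) = 0.50081273; N(-d2) = 0.58005618
P = 55.7600 * 0.99004983 * 0.58005618 - 54.0900 * 1.00000000 * 0.50081273 = 4.9331


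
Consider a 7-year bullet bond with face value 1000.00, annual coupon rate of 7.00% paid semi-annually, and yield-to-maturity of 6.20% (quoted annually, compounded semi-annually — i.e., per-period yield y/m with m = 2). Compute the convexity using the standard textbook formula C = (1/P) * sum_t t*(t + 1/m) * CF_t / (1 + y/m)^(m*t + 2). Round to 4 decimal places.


Answer: Convexity = 37.2089

Derivation:
Coupon per period c = face * coupon_rate / m = 35.000000
Periods per year m = 2; per-period yield y/m = 0.031000
Number of cashflows N = 14
Cashflows (t years, CF_t, discount factor 1/(1+y/m)^(m*t), PV):
  t = 0.5000: CF_t = 35.000000, DF = 0.969932, PV = 33.947624
  t = 1.0000: CF_t = 35.000000, DF = 0.940768, PV = 32.926890
  t = 1.5000: CF_t = 35.000000, DF = 0.912481, PV = 31.936848
  t = 2.0000: CF_t = 35.000000, DF = 0.885045, PV = 30.976574
  t = 2.5000: CF_t = 35.000000, DF = 0.858434, PV = 30.045174
  t = 3.0000: CF_t = 35.000000, DF = 0.832622, PV = 29.141778
  t = 3.5000: CF_t = 35.000000, DF = 0.807587, PV = 28.265547
  t = 4.0000: CF_t = 35.000000, DF = 0.783305, PV = 27.415661
  t = 4.5000: CF_t = 35.000000, DF = 0.759752, PV = 26.591330
  t = 5.0000: CF_t = 35.000000, DF = 0.736908, PV = 25.791785
  t = 5.5000: CF_t = 35.000000, DF = 0.714751, PV = 25.016280
  t = 6.0000: CF_t = 35.000000, DF = 0.693260, PV = 24.264093
  t = 6.5000: CF_t = 35.000000, DF = 0.672415, PV = 23.534523
  t = 7.0000: CF_t = 1035.000000, DF = 0.652197, PV = 675.023723
Price P = sum_t PV_t = 1044.877828
Convexity numerator sum_t t*(t + 1/m) * CF_t / (1+y/m)^(m*t + 2):
  t = 0.5000: term = 15.968424
  t = 1.0000: term = 46.464861
  t = 1.5000: term = 90.135521
  t = 2.0000: term = 145.708892
  t = 2.5000: term = 211.991599
  t = 3.0000: term = 287.864441
  t = 3.5000: term = 372.278618
  t = 4.0000: term = 464.252121
  t = 4.5000: term = 562.866296
  t = 5.0000: term = 667.262556
  t = 5.5000: term = 776.639251
  t = 6.0000: term = 890.248678
  t = 6.5000: term = 1007.394236
  t = 7.0000: term = 33339.647879
Convexity = (1/P) * sum = 38878.723373 / 1044.877828 = 37.208870


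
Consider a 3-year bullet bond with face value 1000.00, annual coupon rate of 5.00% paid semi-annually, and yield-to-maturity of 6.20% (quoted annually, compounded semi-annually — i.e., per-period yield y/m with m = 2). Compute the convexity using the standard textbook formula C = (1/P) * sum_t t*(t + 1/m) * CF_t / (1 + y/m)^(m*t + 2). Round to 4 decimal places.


Coupon per period c = face * coupon_rate / m = 25.000000
Periods per year m = 2; per-period yield y/m = 0.031000
Number of cashflows N = 6
Cashflows (t years, CF_t, discount factor 1/(1+y/m)^(m*t), PV):
  t = 0.5000: CF_t = 25.000000, DF = 0.969932, PV = 24.248303
  t = 1.0000: CF_t = 25.000000, DF = 0.940768, PV = 23.519207
  t = 1.5000: CF_t = 25.000000, DF = 0.912481, PV = 22.812034
  t = 2.0000: CF_t = 25.000000, DF = 0.885045, PV = 22.126124
  t = 2.5000: CF_t = 25.000000, DF = 0.858434, PV = 21.460838
  t = 3.0000: CF_t = 1025.000000, DF = 0.832622, PV = 853.437798
Price P = sum_t PV_t = 967.604305
Convexity numerator sum_t t*(t + 1/m) * CF_t / (1+y/m)^(m*t + 2):
  t = 0.5000: term = 11.406017
  t = 1.0000: term = 33.189186
  t = 1.5000: term = 64.382515
  t = 2.0000: term = 104.077780
  t = 2.5000: term = 151.422571
  t = 3.0000: term = 8430.315772
Convexity = (1/P) * sum = 8794.793842 / 967.604305 = 9.089246

Answer: Convexity = 9.0892


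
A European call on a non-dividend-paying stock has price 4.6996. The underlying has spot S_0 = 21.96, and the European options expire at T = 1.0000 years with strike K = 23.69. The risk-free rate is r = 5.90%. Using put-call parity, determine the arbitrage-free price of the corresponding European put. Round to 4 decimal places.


Answer: Put price = 5.0723

Derivation:
Put-call parity: C - P = S_0 * exp(-qT) - K * exp(-rT).
S_0 * exp(-qT) = 21.9600 * 1.00000000 = 21.96000000
K * exp(-rT) = 23.6900 * 0.94270677 = 22.33272336
P = C - S*exp(-qT) + K*exp(-rT)
P = 4.6996 - 21.96000000 + 22.33272336 = 5.0723


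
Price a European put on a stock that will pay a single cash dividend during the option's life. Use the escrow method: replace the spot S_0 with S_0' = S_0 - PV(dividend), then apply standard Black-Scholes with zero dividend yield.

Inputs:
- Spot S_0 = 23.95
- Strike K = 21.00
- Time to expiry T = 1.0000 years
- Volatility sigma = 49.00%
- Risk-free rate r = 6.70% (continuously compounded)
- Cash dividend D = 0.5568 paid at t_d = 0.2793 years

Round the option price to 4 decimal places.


Answer: Price = 2.5410

Derivation:
PV(D) = D * exp(-r * t_d) = 0.5568 * 0.98146090 = 0.54647743
S_0' = S_0 - PV(D) = 23.9500 - 0.54647743 = 23.40352257
d1 = (ln(S_0'/K) + (r + sigma^2/2)*T) / (sigma*sqrt(T)) = 0.60288594
d2 = d1 - sigma*sqrt(T) = 0.11288594
exp(-rT) = 0.93519520
N(-d1) = 0.27329229; N(-d2) = 0.45506049
P = K * exp(-rT) * N(-d2) - S_0' * N(-d1) = 21.0000 * 0.93519520 * 0.45506049 - 23.40352257 * 0.27329229 = 2.5410


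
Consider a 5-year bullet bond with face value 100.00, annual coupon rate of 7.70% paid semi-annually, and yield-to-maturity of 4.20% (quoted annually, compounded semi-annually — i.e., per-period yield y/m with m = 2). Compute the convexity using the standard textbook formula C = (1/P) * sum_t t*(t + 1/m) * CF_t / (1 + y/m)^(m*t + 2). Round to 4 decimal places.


Coupon per period c = face * coupon_rate / m = 3.850000
Periods per year m = 2; per-period yield y/m = 0.021000
Number of cashflows N = 10
Cashflows (t years, CF_t, discount factor 1/(1+y/m)^(m*t), PV):
  t = 0.5000: CF_t = 3.850000, DF = 0.979432, PV = 3.770813
  t = 1.0000: CF_t = 3.850000, DF = 0.959287, PV = 3.693255
  t = 1.5000: CF_t = 3.850000, DF = 0.939556, PV = 3.617291
  t = 2.0000: CF_t = 3.850000, DF = 0.920231, PV = 3.542891
  t = 2.5000: CF_t = 3.850000, DF = 0.901304, PV = 3.470020
  t = 3.0000: CF_t = 3.850000, DF = 0.882766, PV = 3.398649
  t = 3.5000: CF_t = 3.850000, DF = 0.864609, PV = 3.328745
  t = 4.0000: CF_t = 3.850000, DF = 0.846826, PV = 3.260279
  t = 4.5000: CF_t = 3.850000, DF = 0.829408, PV = 3.193222
  t = 5.0000: CF_t = 103.850000, DF = 0.812349, PV = 84.362430
Price P = sum_t PV_t = 115.637594
Convexity numerator sum_t t*(t + 1/m) * CF_t / (1+y/m)^(m*t + 2):
  t = 0.5000: term = 1.808646
  t = 1.0000: term = 5.314336
  t = 1.5000: term = 10.410061
  t = 2.0000: term = 16.993244
  t = 2.5000: term = 24.965588
  t = 3.0000: term = 34.232932
  t = 3.5000: term = 44.705102
  t = 4.0000: term = 56.295776
  t = 4.5000: term = 68.922351
  t = 5.0000: term = 2225.513790
Convexity = (1/P) * sum = 2489.161825 / 115.637594 = 21.525541

Answer: Convexity = 21.5255


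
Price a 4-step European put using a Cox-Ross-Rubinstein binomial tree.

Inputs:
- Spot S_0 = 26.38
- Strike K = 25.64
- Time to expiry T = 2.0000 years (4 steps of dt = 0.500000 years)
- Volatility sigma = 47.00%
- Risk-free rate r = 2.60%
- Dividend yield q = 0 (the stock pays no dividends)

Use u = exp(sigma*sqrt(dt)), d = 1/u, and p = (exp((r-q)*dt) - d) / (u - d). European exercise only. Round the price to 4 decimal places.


dt = T/N = 0.500000
u = exp(sigma*sqrt(dt)) = 1.394227; d = 1/u = 0.717243
p = (exp((r-q)*dt) - d) / (u - d) = 0.437000
Discount per step: exp(-r*dt) = 0.987084
Stock lattice S(k, i) with i counting down-moves:
  k=0: S(0,0) = 26.3800
  k=1: S(1,0) = 36.7797; S(1,1) = 18.9209
  k=2: S(2,0) = 51.2793; S(2,1) = 26.3800; S(2,2) = 13.5709
  k=3: S(3,0) = 71.4949; S(3,1) = 36.7797; S(3,2) = 18.9209; S(3,3) = 9.7336
  k=4: S(4,0) = 99.6802; S(4,1) = 51.2793; S(4,2) = 26.3800; S(4,3) = 13.5709; S(4,4) = 6.9814
Terminal payoffs V(N, i) = max(K - S_T, 0):
  V(4,0) = 0.000000; V(4,1) = 0.000000; V(4,2) = 0.000000; V(4,3) = 12.069127; V(4,4) = 18.658628
Backward induction: V(k, i) = exp(-r*dt) * [p * V(k+1, i) + (1-p) * V(k+1, i+1)].
  V(3,0) = exp(-r*dt) * [p*0.000000 + (1-p)*0.000000] = 0.000000
  V(3,1) = exp(-r*dt) * [p*0.000000 + (1-p)*0.000000] = 0.000000
  V(3,2) = exp(-r*dt) * [p*0.000000 + (1-p)*12.069127] = 6.707162
  V(3,3) = exp(-r*dt) * [p*12.069127 + (1-p)*18.658628] = 15.575220
  V(2,0) = exp(-r*dt) * [p*0.000000 + (1-p)*0.000000] = 0.000000
  V(2,1) = exp(-r*dt) * [p*0.000000 + (1-p)*6.707162] = 3.727364
  V(2,2) = exp(-r*dt) * [p*6.707162 + (1-p)*15.575220] = 11.548769
  V(1,0) = exp(-r*dt) * [p*0.000000 + (1-p)*3.727364] = 2.071403
  V(1,1) = exp(-r*dt) * [p*3.727364 + (1-p)*11.548769] = 8.025802
  V(0,0) = exp(-r*dt) * [p*2.071403 + (1-p)*8.025802] = 5.353681

Answer: Price = V(0,0) = 5.3537


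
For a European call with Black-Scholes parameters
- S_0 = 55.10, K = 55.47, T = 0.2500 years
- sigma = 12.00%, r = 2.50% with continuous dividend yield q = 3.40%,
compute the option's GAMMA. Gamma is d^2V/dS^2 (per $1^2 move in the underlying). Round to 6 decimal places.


Answer: Gamma = 0.118806

Derivation:
d1 = -0.1190436318; d2 = -0.1790436318
phi(d1) = 0.3961254891; exp(-qT) = 0.9915360229; exp(-rT) = 0.9937694906
Gamma = exp(-qT) * phi(d1) / (S * sigma * sqrt(T)) = 0.9915360229 * 0.3961254891 / (55.1000 * 0.1200 * 0.5000000000) = 0.118806


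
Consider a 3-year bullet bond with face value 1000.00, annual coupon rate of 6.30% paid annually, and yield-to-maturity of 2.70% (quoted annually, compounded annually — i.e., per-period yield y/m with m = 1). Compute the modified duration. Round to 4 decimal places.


Coupon per period c = face * coupon_rate / m = 63.000000
Periods per year m = 1; per-period yield y/m = 0.027000
Number of cashflows N = 3
Cashflows (t years, CF_t, discount factor 1/(1+y/m)^(m*t), PV):
  t = 1.0000: CF_t = 63.000000, DF = 0.973710, PV = 61.343720
  t = 2.0000: CF_t = 63.000000, DF = 0.948111, PV = 59.730983
  t = 3.0000: CF_t = 1063.000000, DF = 0.923185, PV = 981.345496
Price P = sum_t PV_t = 1102.420199
First compute Macaulay numerator sum_t t * PV_t:
  t * PV_t at t = 1.0000: 61.343720
  t * PV_t at t = 2.0000: 119.461966
  t * PV_t at t = 3.0000: 2944.036489
Macaulay duration D = 3124.842175 / 1102.420199 = 2.834529
Modified duration = D / (1 + y/m) = 2.834529 / (1 + 0.027000) = 2.760009

Answer: Modified duration = 2.7600


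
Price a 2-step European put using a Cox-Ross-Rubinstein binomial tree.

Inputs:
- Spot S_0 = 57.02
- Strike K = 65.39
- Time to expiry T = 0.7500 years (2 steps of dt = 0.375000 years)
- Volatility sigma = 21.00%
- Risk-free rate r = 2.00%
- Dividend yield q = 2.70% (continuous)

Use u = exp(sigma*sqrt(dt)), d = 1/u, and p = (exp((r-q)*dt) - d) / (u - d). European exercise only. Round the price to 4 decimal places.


Answer: Price = V(0,0) = 10.2637

Derivation:
dt = T/N = 0.375000
u = exp(sigma*sqrt(dt)) = 1.137233; d = 1/u = 0.879327
p = (exp((r-q)*dt) - d) / (u - d) = 0.457730
Discount per step: exp(-r*dt) = 0.992528
Stock lattice S(k, i) with i counting down-moves:
  k=0: S(0,0) = 57.0200
  k=1: S(1,0) = 64.8450; S(1,1) = 50.1392
  k=2: S(2,0) = 73.7439; S(2,1) = 57.0200; S(2,2) = 44.0888
Terminal payoffs V(N, i) = max(K - S_T, 0):
  V(2,0) = 0.000000; V(2,1) = 8.370000; V(2,2) = 21.301205
Backward induction: V(k, i) = exp(-r*dt) * [p * V(k+1, i) + (1-p) * V(k+1, i+1)].
  V(1,0) = exp(-r*dt) * [p*0.000000 + (1-p)*8.370000] = 4.504887
  V(1,1) = exp(-r*dt) * [p*8.370000 + (1-p)*21.301205] = 15.267271
  V(0,0) = exp(-r*dt) * [p*4.504887 + (1-p)*15.267271] = 10.263739


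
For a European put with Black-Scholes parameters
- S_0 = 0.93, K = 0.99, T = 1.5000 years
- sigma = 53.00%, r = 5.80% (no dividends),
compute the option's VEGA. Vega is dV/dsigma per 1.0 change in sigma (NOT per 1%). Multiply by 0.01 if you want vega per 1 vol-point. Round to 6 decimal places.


Answer: Vega = 0.425540

Derivation:
d1 = 0.3622697396; d2 = -0.2868450422
phi(d1) = 0.3736042431; exp(-qT) = 1.0000000000; exp(-rT) = 0.9166770956
Vega = S * exp(-qT) * phi(d1) * sqrt(T) = 0.9300 * 1.0000000000 * 0.3736042431 * 1.2247448714 = 0.425540


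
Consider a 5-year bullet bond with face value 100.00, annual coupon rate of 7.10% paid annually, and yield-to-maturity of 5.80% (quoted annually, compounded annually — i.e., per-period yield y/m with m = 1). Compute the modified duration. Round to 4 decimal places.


Coupon per period c = face * coupon_rate / m = 7.100000
Periods per year m = 1; per-period yield y/m = 0.058000
Number of cashflows N = 5
Cashflows (t years, CF_t, discount factor 1/(1+y/m)^(m*t), PV):
  t = 1.0000: CF_t = 7.100000, DF = 0.945180, PV = 6.710775
  t = 2.0000: CF_t = 7.100000, DF = 0.893364, PV = 6.342888
  t = 3.0000: CF_t = 7.100000, DF = 0.844390, PV = 5.995168
  t = 4.0000: CF_t = 7.100000, DF = 0.798100, PV = 5.666510
  t = 5.0000: CF_t = 107.100000, DF = 0.754348, PV = 80.790656
Price P = sum_t PV_t = 105.505996
First compute Macaulay numerator sum_t t * PV_t:
  t * PV_t at t = 1.0000: 6.710775
  t * PV_t at t = 2.0000: 12.685775
  t * PV_t at t = 3.0000: 17.985504
  t * PV_t at t = 4.0000: 22.666041
  t * PV_t at t = 5.0000: 403.953278
Macaulay duration D = 464.001373 / 105.505996 = 4.397867
Modified duration = D / (1 + y/m) = 4.397867 / (1 + 0.058000) = 4.156774

Answer: Modified duration = 4.1568


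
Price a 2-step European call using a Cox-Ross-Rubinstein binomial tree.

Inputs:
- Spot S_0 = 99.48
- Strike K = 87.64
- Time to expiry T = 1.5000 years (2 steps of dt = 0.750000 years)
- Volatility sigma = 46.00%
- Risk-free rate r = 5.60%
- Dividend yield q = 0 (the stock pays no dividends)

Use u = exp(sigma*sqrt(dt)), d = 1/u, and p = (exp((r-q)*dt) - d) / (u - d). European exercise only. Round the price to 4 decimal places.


dt = T/N = 0.750000
u = exp(sigma*sqrt(dt)) = 1.489398; d = 1/u = 0.671412
p = (exp((r-q)*dt) - d) / (u - d) = 0.454143
Discount per step: exp(-r*dt) = 0.958870
Stock lattice S(k, i) with i counting down-moves:
  k=0: S(0,0) = 99.4800
  k=1: S(1,0) = 148.1653; S(1,1) = 66.7921
  k=2: S(2,0) = 220.6770; S(2,1) = 99.4800; S(2,2) = 44.8451
Terminal payoffs V(N, i) = max(S_T - K, 0):
  V(2,0) = 133.036977; V(2,1) = 11.840000; V(2,2) = 0.000000
Backward induction: V(k, i) = exp(-r*dt) * [p * V(k+1, i) + (1-p) * V(k+1, i+1)].
  V(1,0) = exp(-r*dt) * [p*133.036977 + (1-p)*11.840000] = 64.129917
  V(1,1) = exp(-r*dt) * [p*11.840000 + (1-p)*0.000000] = 5.155892
  V(0,0) = exp(-r*dt) * [p*64.129917 + (1-p)*5.155892] = 30.624883

Answer: Price = V(0,0) = 30.6249


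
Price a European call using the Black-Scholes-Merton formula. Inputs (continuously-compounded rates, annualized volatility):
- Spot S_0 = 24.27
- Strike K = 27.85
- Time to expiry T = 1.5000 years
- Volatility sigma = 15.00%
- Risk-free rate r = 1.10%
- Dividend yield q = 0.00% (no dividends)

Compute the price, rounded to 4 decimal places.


d1 = (ln(S/K) + (r - q + 0.5*sigma^2) * T) / (sigma * sqrt(T)) = -0.56728520
d2 = d1 - sigma * sqrt(T) = -0.75099693
exp(-rT) = 0.98363538; exp(-qT) = 1.00000000
C = S_0 * exp(-qT) * N(d1) - K * exp(-rT) * N(d2)
N(d1) = 0.28526021; N(d2) = 0.22632725
C = 24.2700 * 1.00000000 * 0.28526021 - 27.8500 * 0.98363538 * 0.22632725 = 0.7232

Answer: Price = 0.7232


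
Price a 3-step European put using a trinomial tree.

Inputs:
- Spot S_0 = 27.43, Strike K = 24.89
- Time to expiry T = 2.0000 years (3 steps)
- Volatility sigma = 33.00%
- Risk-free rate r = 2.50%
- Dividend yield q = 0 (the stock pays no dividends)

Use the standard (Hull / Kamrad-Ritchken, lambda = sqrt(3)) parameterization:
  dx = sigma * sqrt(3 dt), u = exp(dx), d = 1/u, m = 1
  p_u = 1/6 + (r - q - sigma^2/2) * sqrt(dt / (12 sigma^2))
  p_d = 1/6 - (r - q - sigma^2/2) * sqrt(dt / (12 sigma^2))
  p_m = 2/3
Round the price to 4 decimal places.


Answer: Price = V(0,0) = 3.0025

Derivation:
dt = T/N = 0.666667; dx = sigma*sqrt(3*dt) = 0.466690
u = exp(dx) = 1.594708; d = 1/u = 0.627074
p_u = 0.145632, p_m = 0.666667, p_d = 0.187701
Discount per step: exp(-r*dt) = 0.983471
Stock lattice S(k, j) with j the centered position index:
  k=0: S(0,+0) = 27.4300
  k=1: S(1,-1) = 17.2006; S(1,+0) = 27.4300; S(1,+1) = 43.7428
  k=2: S(2,-2) = 10.7861; S(2,-1) = 17.2006; S(2,+0) = 27.4300; S(2,+1) = 43.7428; S(2,+2) = 69.7570
  k=3: S(3,-3) = 6.7637; S(3,-2) = 10.7861; S(3,-1) = 17.2006; S(3,+0) = 27.4300; S(3,+1) = 43.7428; S(3,+2) = 69.7570; S(3,+3) = 111.2421
Terminal payoffs V(N, j) = max(K - S_T, 0):
  V(3,-3) = 18.126328; V(3,-2) = 14.103921; V(3,-1) = 7.689356; V(3,+0) = 0.000000; V(3,+1) = 0.000000; V(3,+2) = 0.000000; V(3,+3) = 0.000000
Backward induction: V(k, j) = exp(-r*dt) * [p_u * V(k+1, j+1) + p_m * V(k+1, j) + p_d * V(k+1, j-1)]
  V(2,-2) = exp(-r*dt) * [p_u*7.689356 + p_m*14.103921 + p_d*18.126328] = 13.694610
  V(2,-1) = exp(-r*dt) * [p_u*0.000000 + p_m*7.689356 + p_d*14.103921] = 7.645076
  V(2,+0) = exp(-r*dt) * [p_u*0.000000 + p_m*0.000000 + p_d*7.689356] = 1.419446
  V(2,+1) = exp(-r*dt) * [p_u*0.000000 + p_m*0.000000 + p_d*0.000000] = 0.000000
  V(2,+2) = exp(-r*dt) * [p_u*0.000000 + p_m*0.000000 + p_d*0.000000] = 0.000000
  V(1,-1) = exp(-r*dt) * [p_u*1.419446 + p_m*7.645076 + p_d*13.694610] = 7.743786
  V(1,+0) = exp(-r*dt) * [p_u*0.000000 + p_m*1.419446 + p_d*7.645076] = 2.341929
  V(1,+1) = exp(-r*dt) * [p_u*0.000000 + p_m*0.000000 + p_d*1.419446] = 0.262028
  V(0,+0) = exp(-r*dt) * [p_u*0.262028 + p_m*2.341929 + p_d*7.743786] = 3.002503


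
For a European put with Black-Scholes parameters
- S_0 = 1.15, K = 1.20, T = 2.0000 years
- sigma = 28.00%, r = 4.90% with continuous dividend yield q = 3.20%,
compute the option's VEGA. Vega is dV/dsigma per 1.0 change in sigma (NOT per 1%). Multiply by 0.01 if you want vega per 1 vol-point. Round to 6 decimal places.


Answer: Vega = 0.599202

Derivation:
d1 = 0.1763736080; d2 = -0.2196061894
phi(d1) = 0.3927852092; exp(-qT) = 0.9380049995; exp(-rT) = 0.9066489038
Vega = S * exp(-qT) * phi(d1) * sqrt(T) = 1.1500 * 0.9380049995 * 0.3927852092 * 1.4142135624 = 0.599202
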